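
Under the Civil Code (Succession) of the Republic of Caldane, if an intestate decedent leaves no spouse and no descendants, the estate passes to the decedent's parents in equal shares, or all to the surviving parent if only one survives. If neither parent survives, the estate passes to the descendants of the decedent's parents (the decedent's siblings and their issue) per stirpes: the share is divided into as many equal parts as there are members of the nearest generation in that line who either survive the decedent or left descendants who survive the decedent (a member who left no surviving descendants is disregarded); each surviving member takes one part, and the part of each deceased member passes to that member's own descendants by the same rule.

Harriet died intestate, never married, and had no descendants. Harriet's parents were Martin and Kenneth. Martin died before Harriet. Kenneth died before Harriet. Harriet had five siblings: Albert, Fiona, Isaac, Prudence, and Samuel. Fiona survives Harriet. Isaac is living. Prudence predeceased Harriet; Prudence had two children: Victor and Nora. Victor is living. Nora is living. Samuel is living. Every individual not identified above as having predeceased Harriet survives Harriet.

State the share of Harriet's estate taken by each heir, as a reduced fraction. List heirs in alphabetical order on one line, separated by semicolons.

Albert 1/5; Fiona 1/5; Isaac 1/5; Nora 1/10; Samuel 1/5; Victor 1/10

Neither parent survives and there are no descendants, so the estate passes to Harriet's siblings and their issue per stirpes.
The estate is divided into 5 equal shares of 1/5 among Albert, Fiona, Isaac, Prudence, Samuel.
Albert is living and takes 1/5.
Fiona is living and takes 1/5.
Isaac is living and takes 1/5.
Prudence predeceased; the 1/5 allotted to Prudence's branch passes to Prudence's issue by representation.
The 1/5 is divided into 2 equal shares of 1/10 among Victor, Nora.
Victor is living and takes 1/10.
Nora is living and takes 1/10.
Samuel is living and takes 1/5.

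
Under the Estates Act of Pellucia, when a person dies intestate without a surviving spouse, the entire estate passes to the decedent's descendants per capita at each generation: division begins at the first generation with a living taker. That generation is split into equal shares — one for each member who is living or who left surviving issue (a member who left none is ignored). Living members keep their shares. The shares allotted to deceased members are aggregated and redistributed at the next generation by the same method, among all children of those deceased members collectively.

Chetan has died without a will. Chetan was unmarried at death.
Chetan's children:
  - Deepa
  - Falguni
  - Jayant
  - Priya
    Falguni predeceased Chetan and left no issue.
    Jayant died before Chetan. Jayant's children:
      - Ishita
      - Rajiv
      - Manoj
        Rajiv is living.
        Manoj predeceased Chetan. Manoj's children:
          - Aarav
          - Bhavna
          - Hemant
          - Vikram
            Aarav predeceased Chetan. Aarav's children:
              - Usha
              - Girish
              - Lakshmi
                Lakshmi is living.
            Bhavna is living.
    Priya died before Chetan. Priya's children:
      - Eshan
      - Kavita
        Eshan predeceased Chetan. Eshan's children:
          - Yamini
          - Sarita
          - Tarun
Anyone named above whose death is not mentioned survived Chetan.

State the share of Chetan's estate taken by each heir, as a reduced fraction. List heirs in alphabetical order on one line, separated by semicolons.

Bhavna 4/105; Deepa 1/3; Girish 4/315; Hemant 4/105; Ishita 2/15; Kavita 2/15; Lakshmi 4/315; Rajiv 2/15; Sarita 4/105; Tarun 4/105; Usha 4/315; Vikram 4/105; Yamini 4/105

There is no surviving spouse, so the entire estate passes to Chetan's descendants per capita at each generation.
At generation 1 (Deepa, Jayant, Priya) there are 3 shares of (1)/3 = 1/3 each.
Living: Deepa — each takes 1/3.
Deceased: Jayant and Priya. Their combined 2/3 is pooled and carried to generation 2.
At generation 2 (Ishita, Rajiv, Manoj, Eshan, Kavita) there are 5 shares of (2/3)/5 = 2/15 each.
Living: Ishita, Rajiv, and Kavita — each takes 2/15.
Deceased: Manoj and Eshan. Their combined 4/15 is pooled and carried to generation 3.
At generation 3 (Aarav, Bhavna, Hemant, Vikram, Yamini, Sarita, Tarun) there are 7 shares of (4/15)/7 = 4/105 each.
Living: Bhavna, Hemant, Vikram, Yamini, Sarita, and Tarun — each takes 4/105.
Deceased: Aarav. That 4/105 share is carried to generation 4.
At generation 4 (Usha, Girish, Lakshmi) there are 3 shares of (4/105)/3 = 4/315 each.
Living: Usha, Girish, and Lakshmi — each takes 4/315.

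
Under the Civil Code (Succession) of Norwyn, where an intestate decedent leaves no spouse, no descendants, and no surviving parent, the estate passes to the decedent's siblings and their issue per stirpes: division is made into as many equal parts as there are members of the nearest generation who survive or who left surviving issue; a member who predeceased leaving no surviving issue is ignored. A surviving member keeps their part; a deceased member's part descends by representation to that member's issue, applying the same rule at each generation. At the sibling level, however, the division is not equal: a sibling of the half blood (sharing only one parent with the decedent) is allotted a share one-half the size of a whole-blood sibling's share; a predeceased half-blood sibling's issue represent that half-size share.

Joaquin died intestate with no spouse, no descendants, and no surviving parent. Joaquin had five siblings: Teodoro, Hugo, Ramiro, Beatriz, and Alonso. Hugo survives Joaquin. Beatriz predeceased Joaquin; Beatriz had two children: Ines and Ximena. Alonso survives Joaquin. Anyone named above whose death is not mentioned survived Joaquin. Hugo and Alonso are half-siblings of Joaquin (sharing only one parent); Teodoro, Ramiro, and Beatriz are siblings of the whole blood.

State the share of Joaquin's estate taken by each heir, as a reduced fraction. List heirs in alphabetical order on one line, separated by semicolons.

No spouse, descendants, or parent survives, so the estate passes to Joaquin's siblings per stirpes.
Half-blood siblings count for one-half the weight of whole-blood siblings at the initial division.
Dividing 1 in proportion to weights (total weight 4): Teodoro (weight 1) → 1/4; Hugo (weight 1/2) → 1/8; Ramiro (weight 1) → 1/4; Beatriz (weight 1) → 1/4; Alonso (weight 1/2) → 1/8.
Teodoro is living and takes 1/4.
Hugo is living and takes 1/8.
Ramiro is living and takes 1/4.
Beatriz predeceased; the 1/4 allotted to Beatriz's branch passes to Beatriz's issue by representation.
The 1/4 is divided into 2 equal shares of 1/8 among Ines, Ximena.
Ines is living and takes 1/8.
Ximena is living and takes 1/8.
Alonso is living and takes 1/8.

Alonso 1/8; Hugo 1/8; Ines 1/8; Ramiro 1/4; Teodoro 1/4; Ximena 1/8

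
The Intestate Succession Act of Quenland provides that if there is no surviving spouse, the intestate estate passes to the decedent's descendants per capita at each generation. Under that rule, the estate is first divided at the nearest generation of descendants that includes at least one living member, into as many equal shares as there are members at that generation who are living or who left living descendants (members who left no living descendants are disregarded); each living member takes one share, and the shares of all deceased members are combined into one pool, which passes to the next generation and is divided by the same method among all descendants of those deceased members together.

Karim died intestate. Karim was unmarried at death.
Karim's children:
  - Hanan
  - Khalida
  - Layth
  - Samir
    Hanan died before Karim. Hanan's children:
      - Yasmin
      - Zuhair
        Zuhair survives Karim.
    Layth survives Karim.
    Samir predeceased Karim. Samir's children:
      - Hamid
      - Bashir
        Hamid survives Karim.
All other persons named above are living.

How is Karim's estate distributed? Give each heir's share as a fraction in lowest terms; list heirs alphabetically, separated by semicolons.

Bashir 1/8; Hamid 1/8; Khalida 1/4; Layth 1/4; Yasmin 1/8; Zuhair 1/8

There is no surviving spouse, so the entire estate passes to Karim's descendants per capita at each generation.
At generation 1 (Hanan, Khalida, Layth, Samir) there are 4 shares of (1)/4 = 1/4 each.
Living: Khalida and Layth — each takes 1/4.
Deceased: Hanan and Samir. Their combined 1/2 is pooled and carried to generation 2.
At generation 2 (Yasmin, Zuhair, Hamid, Bashir) there are 4 shares of (1/2)/4 = 1/8 each.
Living: Yasmin, Zuhair, Hamid, and Bashir — each takes 1/8.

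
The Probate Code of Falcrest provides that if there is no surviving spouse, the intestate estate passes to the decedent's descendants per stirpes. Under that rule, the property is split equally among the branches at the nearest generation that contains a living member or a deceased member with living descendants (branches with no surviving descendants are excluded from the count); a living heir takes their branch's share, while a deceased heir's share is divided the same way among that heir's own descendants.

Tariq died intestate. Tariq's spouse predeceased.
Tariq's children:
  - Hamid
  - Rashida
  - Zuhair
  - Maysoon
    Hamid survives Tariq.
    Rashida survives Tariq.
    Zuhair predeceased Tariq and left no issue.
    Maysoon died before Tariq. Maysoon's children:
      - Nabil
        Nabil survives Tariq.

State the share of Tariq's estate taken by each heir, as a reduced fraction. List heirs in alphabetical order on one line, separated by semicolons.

Hamid 1/3; Nabil 1/3; Rashida 1/3

There is no surviving spouse, so the entire estate passes to Tariq's descendants per stirpes.
Zuhair left no surviving issue, so that branch lapses and is disregarded.
The estate is divided into 3 equal shares of 1/3 among Hamid, Rashida, Maysoon.
Hamid is living and takes 1/3.
Rashida is living and takes 1/3.
Maysoon predeceased; the 1/3 allotted to Maysoon's branch passes to Maysoon's issue by representation.
Nabil is the sole taker at this level and receives the full 1/3.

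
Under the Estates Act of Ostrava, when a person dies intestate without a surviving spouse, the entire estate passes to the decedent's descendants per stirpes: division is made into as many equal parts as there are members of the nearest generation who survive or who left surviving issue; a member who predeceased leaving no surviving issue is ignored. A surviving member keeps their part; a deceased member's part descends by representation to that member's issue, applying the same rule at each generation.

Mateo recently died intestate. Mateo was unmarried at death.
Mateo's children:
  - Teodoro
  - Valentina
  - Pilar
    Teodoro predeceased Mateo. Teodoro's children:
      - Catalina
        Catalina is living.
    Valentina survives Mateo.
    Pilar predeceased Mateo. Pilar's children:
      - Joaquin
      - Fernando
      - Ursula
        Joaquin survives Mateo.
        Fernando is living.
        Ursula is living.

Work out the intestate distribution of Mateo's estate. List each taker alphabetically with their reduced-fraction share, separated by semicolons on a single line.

There is no surviving spouse, so the entire estate passes to Mateo's descendants per stirpes.
The estate is divided into 3 equal shares of 1/3 among Teodoro, Valentina, Pilar.
Teodoro predeceased; the 1/3 allotted to Teodoro's branch passes to Teodoro's issue by representation.
Catalina is the sole taker at this level and receives the full 1/3.
Valentina is living and takes 1/3.
Pilar predeceased; the 1/3 allotted to Pilar's branch passes to Pilar's issue by representation.
The 1/3 is divided into 3 equal shares of 1/9 among Joaquin, Fernando, Ursula.
Joaquin is living and takes 1/9.
Fernando is living and takes 1/9.
Ursula is living and takes 1/9.

Catalina 1/3; Fernando 1/9; Joaquin 1/9; Ursula 1/9; Valentina 1/3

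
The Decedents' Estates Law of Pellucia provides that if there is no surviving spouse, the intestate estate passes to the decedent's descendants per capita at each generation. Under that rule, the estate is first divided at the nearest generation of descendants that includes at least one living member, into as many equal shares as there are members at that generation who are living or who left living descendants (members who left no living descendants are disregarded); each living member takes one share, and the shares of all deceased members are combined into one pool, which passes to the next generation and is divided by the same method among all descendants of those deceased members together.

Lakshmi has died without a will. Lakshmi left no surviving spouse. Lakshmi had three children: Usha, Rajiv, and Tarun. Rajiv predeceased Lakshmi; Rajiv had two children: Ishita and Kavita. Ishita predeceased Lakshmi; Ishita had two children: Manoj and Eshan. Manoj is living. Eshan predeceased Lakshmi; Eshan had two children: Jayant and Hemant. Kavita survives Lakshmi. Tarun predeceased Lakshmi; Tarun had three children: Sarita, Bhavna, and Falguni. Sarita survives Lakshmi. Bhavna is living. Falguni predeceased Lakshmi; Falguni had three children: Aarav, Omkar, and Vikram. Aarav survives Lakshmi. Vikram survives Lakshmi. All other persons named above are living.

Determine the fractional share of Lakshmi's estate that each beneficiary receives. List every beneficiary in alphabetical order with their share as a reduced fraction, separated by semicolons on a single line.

There is no surviving spouse, so the entire estate passes to Lakshmi's descendants per capita at each generation.
At generation 1 (Usha, Rajiv, Tarun) there are 3 shares of (1)/3 = 1/3 each.
Living: Usha — each takes 1/3.
Deceased: Rajiv and Tarun. Their combined 2/3 is pooled and carried to generation 2.
At generation 2 (Ishita, Kavita, Sarita, Bhavna, Falguni) there are 5 shares of (2/3)/5 = 2/15 each.
Living: Kavita, Sarita, and Bhavna — each takes 2/15.
Deceased: Ishita and Falguni. Their combined 4/15 is pooled and carried to generation 3.
At generation 3 (Manoj, Eshan, Aarav, Omkar, Vikram) there are 5 shares of (4/15)/5 = 4/75 each.
Living: Manoj, Aarav, Omkar, and Vikram — each takes 4/75.
Deceased: Eshan. That 4/75 share is carried to generation 4.
At generation 4 (Jayant, Hemant) there are 2 shares of (4/75)/2 = 2/75 each.
Living: Jayant and Hemant — each takes 2/75.

Aarav 4/75; Bhavna 2/15; Hemant 2/75; Jayant 2/75; Kavita 2/15; Manoj 4/75; Omkar 4/75; Sarita 2/15; Usha 1/3; Vikram 4/75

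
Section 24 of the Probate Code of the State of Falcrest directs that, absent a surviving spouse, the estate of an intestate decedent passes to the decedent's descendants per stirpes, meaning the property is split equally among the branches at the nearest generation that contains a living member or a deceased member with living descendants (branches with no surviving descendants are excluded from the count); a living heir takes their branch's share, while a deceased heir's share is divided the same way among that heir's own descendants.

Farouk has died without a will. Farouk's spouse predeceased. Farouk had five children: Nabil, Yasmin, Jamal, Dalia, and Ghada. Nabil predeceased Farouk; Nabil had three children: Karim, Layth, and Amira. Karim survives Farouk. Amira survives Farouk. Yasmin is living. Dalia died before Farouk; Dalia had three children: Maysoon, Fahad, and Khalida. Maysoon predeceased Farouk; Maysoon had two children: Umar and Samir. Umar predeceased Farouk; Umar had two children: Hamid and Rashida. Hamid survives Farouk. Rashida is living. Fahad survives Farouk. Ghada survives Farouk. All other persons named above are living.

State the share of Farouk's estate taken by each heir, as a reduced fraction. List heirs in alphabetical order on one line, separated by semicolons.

There is no surviving spouse, so the entire estate passes to Farouk's descendants per stirpes.
The estate is divided into 5 equal shares of 1/5 among Nabil, Yasmin, Jamal, Dalia, Ghada.
Nabil predeceased; the 1/5 allotted to Nabil's branch passes to Nabil's issue by representation.
The 1/5 is divided into 3 equal shares of 1/15 among Karim, Layth, Amira.
Karim is living and takes 1/15.
Layth is living and takes 1/15.
Amira is living and takes 1/15.
Yasmin is living and takes 1/5.
Jamal is living and takes 1/5.
Dalia predeceased; the 1/5 allotted to Dalia's branch passes to Dalia's issue by representation.
The 1/5 is divided into 3 equal shares of 1/15 among Maysoon, Fahad, Khalida.
Maysoon predeceased; the 1/15 allotted to Maysoon's branch passes to Maysoon's issue by representation.
The 1/15 is divided into 2 equal shares of 1/30 among Umar, Samir.
Umar predeceased; the 1/30 allotted to Umar's branch passes to Umar's issue by representation.
The 1/30 is divided into 2 equal shares of 1/60 among Hamid, Rashida.
Hamid is living and takes 1/60.
Rashida is living and takes 1/60.
Samir is living and takes 1/30.
Fahad is living and takes 1/15.
Khalida is living and takes 1/15.
Ghada is living and takes 1/5.

Amira 1/15; Fahad 1/15; Ghada 1/5; Hamid 1/60; Jamal 1/5; Karim 1/15; Khalida 1/15; Layth 1/15; Rashida 1/60; Samir 1/30; Yasmin 1/5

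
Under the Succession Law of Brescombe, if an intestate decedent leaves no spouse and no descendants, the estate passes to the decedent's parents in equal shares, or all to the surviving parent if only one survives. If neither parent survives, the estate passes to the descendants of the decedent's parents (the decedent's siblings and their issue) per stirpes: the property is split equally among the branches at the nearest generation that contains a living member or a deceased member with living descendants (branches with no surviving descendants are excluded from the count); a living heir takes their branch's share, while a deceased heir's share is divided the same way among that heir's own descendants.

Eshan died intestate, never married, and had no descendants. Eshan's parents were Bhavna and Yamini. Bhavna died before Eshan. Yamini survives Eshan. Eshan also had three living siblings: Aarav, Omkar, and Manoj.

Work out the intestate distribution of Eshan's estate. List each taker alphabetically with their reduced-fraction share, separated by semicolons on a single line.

Only one parent, Yamini, survives, so Yamini takes the entire estate. The siblings take nothing because a surviving parent has priority.

Yamini 1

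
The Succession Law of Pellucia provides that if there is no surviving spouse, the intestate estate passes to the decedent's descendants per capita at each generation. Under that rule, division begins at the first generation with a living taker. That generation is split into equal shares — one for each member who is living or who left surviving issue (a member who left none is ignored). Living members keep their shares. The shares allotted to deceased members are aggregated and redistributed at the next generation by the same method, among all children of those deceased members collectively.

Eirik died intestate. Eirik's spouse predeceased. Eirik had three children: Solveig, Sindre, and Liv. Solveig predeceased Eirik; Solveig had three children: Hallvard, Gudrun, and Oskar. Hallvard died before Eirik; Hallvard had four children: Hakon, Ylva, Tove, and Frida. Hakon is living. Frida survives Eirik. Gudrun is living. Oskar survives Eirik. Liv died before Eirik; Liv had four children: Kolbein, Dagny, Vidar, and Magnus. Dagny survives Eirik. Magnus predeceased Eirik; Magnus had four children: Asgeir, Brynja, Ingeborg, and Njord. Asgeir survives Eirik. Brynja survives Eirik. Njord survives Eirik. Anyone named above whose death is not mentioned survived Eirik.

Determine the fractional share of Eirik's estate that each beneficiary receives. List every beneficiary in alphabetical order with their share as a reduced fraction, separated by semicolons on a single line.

Asgeir 1/42; Brynja 1/42; Dagny 2/21; Frida 1/42; Gudrun 2/21; Hakon 1/42; Ingeborg 1/42; Kolbein 2/21; Njord 1/42; Oskar 2/21; Sindre 1/3; Tove 1/42; Vidar 2/21; Ylva 1/42

There is no surviving spouse, so the entire estate passes to Eirik's descendants per capita at each generation.
At generation 1 (Solveig, Sindre, Liv) there are 3 shares of (1)/3 = 1/3 each.
Living: Sindre — each takes 1/3.
Deceased: Solveig and Liv. Their combined 2/3 is pooled and carried to generation 2.
At generation 2 (Hallvard, Gudrun, Oskar, Kolbein, Dagny, Vidar, Magnus) there are 7 shares of (2/3)/7 = 2/21 each.
Living: Gudrun, Oskar, Kolbein, Dagny, and Vidar — each takes 2/21.
Deceased: Hallvard and Magnus. Their combined 4/21 is pooled and carried to generation 3.
At generation 3 (Hakon, Ylva, Tove, Frida, Asgeir, Brynja, Ingeborg, Njord) there are 8 shares of (4/21)/8 = 1/42 each.
Living: Hakon, Ylva, Tove, Frida, Asgeir, Brynja, Ingeborg, and Njord — each takes 1/42.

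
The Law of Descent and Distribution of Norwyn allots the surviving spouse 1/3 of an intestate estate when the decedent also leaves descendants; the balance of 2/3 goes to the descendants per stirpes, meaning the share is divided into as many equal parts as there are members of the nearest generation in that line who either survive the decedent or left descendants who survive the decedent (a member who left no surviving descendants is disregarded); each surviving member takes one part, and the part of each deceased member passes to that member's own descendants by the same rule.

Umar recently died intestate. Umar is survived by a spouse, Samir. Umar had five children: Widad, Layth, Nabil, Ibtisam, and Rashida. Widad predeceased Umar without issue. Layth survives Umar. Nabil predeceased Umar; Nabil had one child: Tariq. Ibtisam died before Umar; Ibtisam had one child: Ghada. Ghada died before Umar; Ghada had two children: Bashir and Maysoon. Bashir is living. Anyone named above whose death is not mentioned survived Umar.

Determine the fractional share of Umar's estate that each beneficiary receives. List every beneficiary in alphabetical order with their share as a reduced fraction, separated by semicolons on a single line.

Bashir 1/12; Layth 1/6; Maysoon 1/12; Rashida 1/6; Samir 1/3; Tariq 1/6

Samir, as surviving spouse, takes 1/3.
The remaining 2/3 passes to Umar's descendants per stirpes.
Widad left no surviving issue, so that branch lapses and is disregarded.
The 2/3 is divided into 4 equal shares of 1/6 among Layth, Nabil, Ibtisam, Rashida.
Layth is living and takes 1/6.
Nabil predeceased; the 1/6 allotted to Nabil's branch passes to Nabil's issue by representation.
Tariq is the sole taker at this level and receives the full 1/6.
Ibtisam predeceased; the 1/6 allotted to Ibtisam's branch passes to Ibtisam's issue by representation.
Ghada's line is the sole branch at this level, so the full 1/6 passes to Ghada's issue by representation.
The 1/6 is divided into 2 equal shares of 1/12 among Bashir, Maysoon.
Bashir is living and takes 1/12.
Maysoon is living and takes 1/12.
Rashida is living and takes 1/6.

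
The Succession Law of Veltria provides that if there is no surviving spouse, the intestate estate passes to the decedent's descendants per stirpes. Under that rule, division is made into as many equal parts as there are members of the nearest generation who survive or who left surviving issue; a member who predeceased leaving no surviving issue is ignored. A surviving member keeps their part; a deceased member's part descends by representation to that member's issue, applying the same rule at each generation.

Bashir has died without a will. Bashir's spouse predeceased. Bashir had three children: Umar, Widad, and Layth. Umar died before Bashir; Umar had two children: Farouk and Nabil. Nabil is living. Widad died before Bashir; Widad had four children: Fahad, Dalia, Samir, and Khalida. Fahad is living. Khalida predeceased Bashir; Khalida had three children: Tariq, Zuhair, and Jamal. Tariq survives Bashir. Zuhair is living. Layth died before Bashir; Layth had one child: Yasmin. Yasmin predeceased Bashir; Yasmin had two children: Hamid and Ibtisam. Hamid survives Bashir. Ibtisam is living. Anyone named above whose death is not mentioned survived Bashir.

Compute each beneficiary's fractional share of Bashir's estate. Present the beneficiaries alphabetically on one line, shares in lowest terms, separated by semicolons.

There is no surviving spouse, so the entire estate passes to Bashir's descendants per stirpes.
The estate is divided into 3 equal shares of 1/3 among Umar, Widad, Layth.
Umar predeceased; the 1/3 allotted to Umar's branch passes to Umar's issue by representation.
The 1/3 is divided into 2 equal shares of 1/6 among Farouk, Nabil.
Farouk is living and takes 1/6.
Nabil is living and takes 1/6.
Widad predeceased; the 1/3 allotted to Widad's branch passes to Widad's issue by representation.
The 1/3 is divided into 4 equal shares of 1/12 among Fahad, Dalia, Samir, Khalida.
Fahad is living and takes 1/12.
Dalia is living and takes 1/12.
Samir is living and takes 1/12.
Khalida predeceased; the 1/12 allotted to Khalida's branch passes to Khalida's issue by representation.
The 1/12 is divided into 3 equal shares of 1/36 among Tariq, Zuhair, Jamal.
Tariq is living and takes 1/36.
Zuhair is living and takes 1/36.
Jamal is living and takes 1/36.
Layth predeceased; the 1/3 allotted to Layth's branch passes to Layth's issue by representation.
Yasmin's line is the sole branch at this level, so the full 1/3 passes to Yasmin's issue by representation.
The 1/3 is divided into 2 equal shares of 1/6 among Hamid, Ibtisam.
Hamid is living and takes 1/6.
Ibtisam is living and takes 1/6.

Dalia 1/12; Fahad 1/12; Farouk 1/6; Hamid 1/6; Ibtisam 1/6; Jamal 1/36; Nabil 1/6; Samir 1/12; Tariq 1/36; Zuhair 1/36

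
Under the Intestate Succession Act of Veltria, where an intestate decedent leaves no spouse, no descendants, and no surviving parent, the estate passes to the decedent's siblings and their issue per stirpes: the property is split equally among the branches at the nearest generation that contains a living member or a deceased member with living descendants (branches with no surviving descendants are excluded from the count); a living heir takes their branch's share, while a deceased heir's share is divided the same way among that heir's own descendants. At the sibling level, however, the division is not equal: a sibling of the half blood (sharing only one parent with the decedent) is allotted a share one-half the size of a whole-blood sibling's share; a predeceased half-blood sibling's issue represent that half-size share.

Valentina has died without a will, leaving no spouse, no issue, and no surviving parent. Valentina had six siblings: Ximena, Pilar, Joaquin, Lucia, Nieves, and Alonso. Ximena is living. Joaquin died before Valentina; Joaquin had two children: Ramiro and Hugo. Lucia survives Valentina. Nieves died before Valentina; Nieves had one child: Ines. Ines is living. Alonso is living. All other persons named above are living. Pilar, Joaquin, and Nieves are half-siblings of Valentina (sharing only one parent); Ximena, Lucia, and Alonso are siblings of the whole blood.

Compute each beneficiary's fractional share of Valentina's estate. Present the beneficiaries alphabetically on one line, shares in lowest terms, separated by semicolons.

Alonso 2/9; Hugo 1/18; Ines 1/9; Lucia 2/9; Pilar 1/9; Ramiro 1/18; Ximena 2/9

No spouse, descendants, or parent survives, so the estate passes to Valentina's siblings per stirpes.
Half-blood siblings count for one-half the weight of whole-blood siblings at the initial division.
Dividing 1 in proportion to weights (total weight 9/2): Ximena (weight 1) → 2/9; Pilar (weight 1/2) → 1/9; Joaquin (weight 1/2) → 1/9; Lucia (weight 1) → 2/9; Nieves (weight 1/2) → 1/9; Alonso (weight 1) → 2/9.
Ximena is living and takes 2/9.
Pilar is living and takes 1/9.
Joaquin predeceased; the 1/9 allotted to Joaquin's branch passes to Joaquin's issue by representation.
The 1/9 is divided into 2 equal shares of 1/18 among Ramiro, Hugo.
Ramiro is living and takes 1/18.
Hugo is living and takes 1/18.
Lucia is living and takes 2/9.
Nieves predeceased; the 1/9 allotted to Nieves's branch passes to Nieves's issue by representation.
Ines is the sole taker at this level and receives the full 1/9.
Alonso is living and takes 2/9.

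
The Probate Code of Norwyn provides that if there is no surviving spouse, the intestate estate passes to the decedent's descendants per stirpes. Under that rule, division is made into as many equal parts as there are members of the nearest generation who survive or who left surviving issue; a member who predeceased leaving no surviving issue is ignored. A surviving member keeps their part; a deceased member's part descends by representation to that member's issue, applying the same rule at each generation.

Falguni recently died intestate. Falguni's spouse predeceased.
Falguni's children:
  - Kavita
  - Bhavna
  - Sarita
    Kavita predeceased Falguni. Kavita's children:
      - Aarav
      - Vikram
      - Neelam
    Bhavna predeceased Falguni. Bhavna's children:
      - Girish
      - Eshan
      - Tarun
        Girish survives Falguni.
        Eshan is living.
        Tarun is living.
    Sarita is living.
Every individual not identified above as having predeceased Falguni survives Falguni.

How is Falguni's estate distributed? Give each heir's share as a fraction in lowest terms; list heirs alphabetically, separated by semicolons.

There is no surviving spouse, so the entire estate passes to Falguni's descendants per stirpes.
The estate is divided into 3 equal shares of 1/3 among Kavita, Bhavna, Sarita.
Kavita predeceased; the 1/3 allotted to Kavita's branch passes to Kavita's issue by representation.
The 1/3 is divided into 3 equal shares of 1/9 among Aarav, Vikram, Neelam.
Aarav is living and takes 1/9.
Vikram is living and takes 1/9.
Neelam is living and takes 1/9.
Bhavna predeceased; the 1/3 allotted to Bhavna's branch passes to Bhavna's issue by representation.
The 1/3 is divided into 3 equal shares of 1/9 among Girish, Eshan, Tarun.
Girish is living and takes 1/9.
Eshan is living and takes 1/9.
Tarun is living and takes 1/9.
Sarita is living and takes 1/3.

Aarav 1/9; Eshan 1/9; Girish 1/9; Neelam 1/9; Sarita 1/3; Tarun 1/9; Vikram 1/9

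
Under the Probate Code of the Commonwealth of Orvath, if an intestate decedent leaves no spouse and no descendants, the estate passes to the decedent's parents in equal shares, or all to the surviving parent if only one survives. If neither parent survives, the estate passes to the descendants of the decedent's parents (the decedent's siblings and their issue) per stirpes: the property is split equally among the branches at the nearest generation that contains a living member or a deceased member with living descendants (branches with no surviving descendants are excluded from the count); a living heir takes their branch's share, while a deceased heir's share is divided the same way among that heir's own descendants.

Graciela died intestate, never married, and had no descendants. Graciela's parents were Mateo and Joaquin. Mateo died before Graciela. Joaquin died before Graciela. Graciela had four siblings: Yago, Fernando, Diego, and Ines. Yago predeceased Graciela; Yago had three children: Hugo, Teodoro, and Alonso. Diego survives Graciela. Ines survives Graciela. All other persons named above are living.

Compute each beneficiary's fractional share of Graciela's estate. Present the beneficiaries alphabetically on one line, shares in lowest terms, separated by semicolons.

Alonso 1/12; Diego 1/4; Fernando 1/4; Hugo 1/12; Ines 1/4; Teodoro 1/12

Neither parent survives and there are no descendants, so the estate passes to Graciela's siblings and their issue per stirpes.
The estate is divided into 4 equal shares of 1/4 among Yago, Fernando, Diego, Ines.
Yago predeceased; the 1/4 allotted to Yago's branch passes to Yago's issue by representation.
The 1/4 is divided into 3 equal shares of 1/12 among Hugo, Teodoro, Alonso.
Hugo is living and takes 1/12.
Teodoro is living and takes 1/12.
Alonso is living and takes 1/12.
Fernando is living and takes 1/4.
Diego is living and takes 1/4.
Ines is living and takes 1/4.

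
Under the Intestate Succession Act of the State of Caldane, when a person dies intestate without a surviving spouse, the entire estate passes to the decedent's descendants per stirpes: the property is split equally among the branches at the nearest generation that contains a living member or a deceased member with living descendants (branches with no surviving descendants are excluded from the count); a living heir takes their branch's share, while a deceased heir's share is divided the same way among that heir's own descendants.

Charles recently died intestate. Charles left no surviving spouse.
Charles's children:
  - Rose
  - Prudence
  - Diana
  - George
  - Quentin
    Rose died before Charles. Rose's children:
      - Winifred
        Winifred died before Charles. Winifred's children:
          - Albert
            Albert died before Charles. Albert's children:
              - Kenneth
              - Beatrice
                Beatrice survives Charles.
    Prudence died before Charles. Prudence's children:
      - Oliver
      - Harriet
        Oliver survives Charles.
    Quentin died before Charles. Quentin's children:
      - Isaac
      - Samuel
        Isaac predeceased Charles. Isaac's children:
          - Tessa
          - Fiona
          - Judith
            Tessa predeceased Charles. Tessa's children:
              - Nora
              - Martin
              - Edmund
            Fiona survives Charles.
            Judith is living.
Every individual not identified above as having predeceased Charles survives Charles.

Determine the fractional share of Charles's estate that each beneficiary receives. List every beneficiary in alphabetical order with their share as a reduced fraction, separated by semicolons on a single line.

There is no surviving spouse, so the entire estate passes to Charles's descendants per stirpes.
The estate is divided into 5 equal shares of 1/5 among Rose, Prudence, Diana, George, Quentin.
Rose predeceased; the 1/5 allotted to Rose's branch passes to Rose's issue by representation.
Winifred's line is the sole branch at this level, so the full 1/5 passes to Winifred's issue by representation.
Albert's line is the sole branch at this level, so the full 1/5 passes to Albert's issue by representation.
The 1/5 is divided into 2 equal shares of 1/10 among Kenneth, Beatrice.
Kenneth is living and takes 1/10.
Beatrice is living and takes 1/10.
Prudence predeceased; the 1/5 allotted to Prudence's branch passes to Prudence's issue by representation.
The 1/5 is divided into 2 equal shares of 1/10 among Oliver, Harriet.
Oliver is living and takes 1/10.
Harriet is living and takes 1/10.
Diana is living and takes 1/5.
George is living and takes 1/5.
Quentin predeceased; the 1/5 allotted to Quentin's branch passes to Quentin's issue by representation.
The 1/5 is divided into 2 equal shares of 1/10 among Isaac, Samuel.
Isaac predeceased; the 1/10 allotted to Isaac's branch passes to Isaac's issue by representation.
The 1/10 is divided into 3 equal shares of 1/30 among Tessa, Fiona, Judith.
Tessa predeceased; the 1/30 allotted to Tessa's branch passes to Tessa's issue by representation.
The 1/30 is divided into 3 equal shares of 1/90 among Nora, Martin, Edmund.
Nora is living and takes 1/90.
Martin is living and takes 1/90.
Edmund is living and takes 1/90.
Fiona is living and takes 1/30.
Judith is living and takes 1/30.
Samuel is living and takes 1/10.

Beatrice 1/10; Diana 1/5; Edmund 1/90; Fiona 1/30; George 1/5; Harriet 1/10; Judith 1/30; Kenneth 1/10; Martin 1/90; Nora 1/90; Oliver 1/10; Samuel 1/10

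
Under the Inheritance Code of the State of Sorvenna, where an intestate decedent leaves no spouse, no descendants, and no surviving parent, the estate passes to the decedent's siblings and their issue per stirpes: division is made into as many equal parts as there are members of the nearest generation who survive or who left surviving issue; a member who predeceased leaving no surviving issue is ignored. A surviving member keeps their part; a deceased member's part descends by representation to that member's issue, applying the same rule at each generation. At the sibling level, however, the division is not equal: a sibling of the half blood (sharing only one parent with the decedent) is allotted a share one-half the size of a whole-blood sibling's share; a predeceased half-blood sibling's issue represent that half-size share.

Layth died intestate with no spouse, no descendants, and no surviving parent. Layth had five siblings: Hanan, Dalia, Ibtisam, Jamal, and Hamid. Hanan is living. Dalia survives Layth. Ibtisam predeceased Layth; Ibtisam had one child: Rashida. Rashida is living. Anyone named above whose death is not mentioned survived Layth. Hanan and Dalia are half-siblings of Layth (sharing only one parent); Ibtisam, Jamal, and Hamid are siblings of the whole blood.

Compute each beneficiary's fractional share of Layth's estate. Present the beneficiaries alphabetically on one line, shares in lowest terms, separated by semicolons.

Dalia 1/8; Hamid 1/4; Hanan 1/8; Jamal 1/4; Rashida 1/4

No spouse, descendants, or parent survives, so the estate passes to Layth's siblings per stirpes.
Half-blood siblings count for one-half the weight of whole-blood siblings at the initial division.
Dividing 1 in proportion to weights (total weight 4): Hanan (weight 1/2) → 1/8; Dalia (weight 1/2) → 1/8; Ibtisam (weight 1) → 1/4; Jamal (weight 1) → 1/4; Hamid (weight 1) → 1/4.
Hanan is living and takes 1/8.
Dalia is living and takes 1/8.
Ibtisam predeceased; the 1/4 allotted to Ibtisam's branch passes to Ibtisam's issue by representation.
Rashida is the sole taker at this level and receives the full 1/4.
Jamal is living and takes 1/4.
Hamid is living and takes 1/4.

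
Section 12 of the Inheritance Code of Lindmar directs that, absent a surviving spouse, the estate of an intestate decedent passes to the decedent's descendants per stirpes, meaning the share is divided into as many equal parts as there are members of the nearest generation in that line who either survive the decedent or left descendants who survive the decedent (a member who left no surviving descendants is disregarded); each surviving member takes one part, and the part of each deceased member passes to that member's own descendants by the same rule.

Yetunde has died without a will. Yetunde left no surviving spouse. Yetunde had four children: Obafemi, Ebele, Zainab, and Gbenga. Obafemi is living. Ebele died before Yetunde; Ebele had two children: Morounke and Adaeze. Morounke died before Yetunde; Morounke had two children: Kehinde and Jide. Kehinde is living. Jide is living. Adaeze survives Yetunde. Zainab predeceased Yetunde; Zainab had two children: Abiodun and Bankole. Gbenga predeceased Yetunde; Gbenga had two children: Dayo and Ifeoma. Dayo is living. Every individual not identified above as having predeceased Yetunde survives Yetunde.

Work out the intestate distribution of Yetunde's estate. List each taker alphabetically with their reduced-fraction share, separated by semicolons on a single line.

Abiodun 1/8; Adaeze 1/8; Bankole 1/8; Dayo 1/8; Ifeoma 1/8; Jide 1/16; Kehinde 1/16; Obafemi 1/4

There is no surviving spouse, so the entire estate passes to Yetunde's descendants per stirpes.
The estate is divided into 4 equal shares of 1/4 among Obafemi, Ebele, Zainab, Gbenga.
Obafemi is living and takes 1/4.
Ebele predeceased; the 1/4 allotted to Ebele's branch passes to Ebele's issue by representation.
The 1/4 is divided into 2 equal shares of 1/8 among Morounke, Adaeze.
Morounke predeceased; the 1/8 allotted to Morounke's branch passes to Morounke's issue by representation.
The 1/8 is divided into 2 equal shares of 1/16 among Kehinde, Jide.
Kehinde is living and takes 1/16.
Jide is living and takes 1/16.
Adaeze is living and takes 1/8.
Zainab predeceased; the 1/4 allotted to Zainab's branch passes to Zainab's issue by representation.
The 1/4 is divided into 2 equal shares of 1/8 among Abiodun, Bankole.
Abiodun is living and takes 1/8.
Bankole is living and takes 1/8.
Gbenga predeceased; the 1/4 allotted to Gbenga's branch passes to Gbenga's issue by representation.
The 1/4 is divided into 2 equal shares of 1/8 among Dayo, Ifeoma.
Dayo is living and takes 1/8.
Ifeoma is living and takes 1/8.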